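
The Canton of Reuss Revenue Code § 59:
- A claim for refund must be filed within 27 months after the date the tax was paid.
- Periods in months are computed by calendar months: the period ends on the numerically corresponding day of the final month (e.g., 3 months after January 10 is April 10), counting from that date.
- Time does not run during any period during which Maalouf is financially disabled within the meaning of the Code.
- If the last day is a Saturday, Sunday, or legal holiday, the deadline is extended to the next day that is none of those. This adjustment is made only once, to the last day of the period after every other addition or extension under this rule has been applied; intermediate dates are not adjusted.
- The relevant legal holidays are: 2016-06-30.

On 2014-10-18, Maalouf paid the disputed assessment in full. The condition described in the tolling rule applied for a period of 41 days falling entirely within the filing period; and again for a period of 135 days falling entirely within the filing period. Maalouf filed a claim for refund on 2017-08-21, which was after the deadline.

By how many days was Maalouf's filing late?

27 months after 2014-10-18 is January 18, 2017.
Tolling adds 41 days: January 18, 2017 + 41 days = February 28, 2017.
Tolling adds 135 days: February 28, 2017 + 135 days = July 13, 2017.
July 13, 2017 is a Thursday and not a legal holiday, so no extension applies.
The deadline is July 13, 2017; from July 13, 2017 to August 21, 2017 is 39 days.

39 days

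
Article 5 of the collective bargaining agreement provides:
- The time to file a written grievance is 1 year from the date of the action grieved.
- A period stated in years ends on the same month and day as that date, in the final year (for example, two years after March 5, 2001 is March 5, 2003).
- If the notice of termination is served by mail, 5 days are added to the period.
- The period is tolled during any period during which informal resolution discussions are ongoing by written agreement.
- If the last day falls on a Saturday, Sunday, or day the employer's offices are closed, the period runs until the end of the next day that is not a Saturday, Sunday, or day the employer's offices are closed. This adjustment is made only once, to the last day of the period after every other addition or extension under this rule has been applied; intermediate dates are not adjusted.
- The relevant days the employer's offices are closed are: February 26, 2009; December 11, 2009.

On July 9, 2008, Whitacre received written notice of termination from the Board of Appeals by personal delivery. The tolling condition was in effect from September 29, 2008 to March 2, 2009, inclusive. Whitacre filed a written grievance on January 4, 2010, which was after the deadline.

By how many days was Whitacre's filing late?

21 days

1 year after July 9, 2008 is July 9, 2009.
Service was not by mail, so no mail extension applies.
From September 29, 2008 through March 2, 2009 inclusive is 155 days; tolling adds 155 days: July 9, 2009 + 155 days = December 11, 2009.
December 11, 2009 is a listed holiday; December 12, 2009 is Saturday; December 13, 2009 is Sunday. The next qualifying day is December 14, 2009.
The deadline is December 14, 2009; from December 14, 2009 to January 4, 2010 is 21 days.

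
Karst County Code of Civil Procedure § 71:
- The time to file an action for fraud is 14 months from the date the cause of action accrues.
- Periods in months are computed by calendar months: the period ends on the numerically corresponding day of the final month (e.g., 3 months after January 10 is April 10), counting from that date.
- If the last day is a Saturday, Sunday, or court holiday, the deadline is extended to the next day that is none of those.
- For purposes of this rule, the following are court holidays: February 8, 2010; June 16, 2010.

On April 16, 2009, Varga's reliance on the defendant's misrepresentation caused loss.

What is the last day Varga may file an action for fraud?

June 17, 2010

14 months after April 16, 2009 is June 16, 2010.
June 16, 2010 is a listed holiday. The next qualifying day is June 17, 2010.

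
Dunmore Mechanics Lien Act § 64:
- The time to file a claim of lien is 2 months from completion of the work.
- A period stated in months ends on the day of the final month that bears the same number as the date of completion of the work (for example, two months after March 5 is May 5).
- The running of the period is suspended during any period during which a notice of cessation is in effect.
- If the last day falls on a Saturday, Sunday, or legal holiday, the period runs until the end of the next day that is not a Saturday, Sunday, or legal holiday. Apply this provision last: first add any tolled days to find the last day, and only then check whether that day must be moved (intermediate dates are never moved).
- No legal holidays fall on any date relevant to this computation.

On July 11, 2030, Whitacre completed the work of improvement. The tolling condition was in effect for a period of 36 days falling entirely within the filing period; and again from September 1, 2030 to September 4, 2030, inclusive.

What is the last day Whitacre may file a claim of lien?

2 months after July 11, 2030 is September 11, 2030.
Tolling adds 36 days: September 11, 2030 + 36 days = October 17, 2030.
From September 1, 2030 through September 4, 2030 inclusive is 4 days; tolling adds 4 days: October 17, 2030 + 4 days = October 21, 2030.
October 21, 2030 is a Monday and not a legal holiday, so no extension applies.

October 21, 2030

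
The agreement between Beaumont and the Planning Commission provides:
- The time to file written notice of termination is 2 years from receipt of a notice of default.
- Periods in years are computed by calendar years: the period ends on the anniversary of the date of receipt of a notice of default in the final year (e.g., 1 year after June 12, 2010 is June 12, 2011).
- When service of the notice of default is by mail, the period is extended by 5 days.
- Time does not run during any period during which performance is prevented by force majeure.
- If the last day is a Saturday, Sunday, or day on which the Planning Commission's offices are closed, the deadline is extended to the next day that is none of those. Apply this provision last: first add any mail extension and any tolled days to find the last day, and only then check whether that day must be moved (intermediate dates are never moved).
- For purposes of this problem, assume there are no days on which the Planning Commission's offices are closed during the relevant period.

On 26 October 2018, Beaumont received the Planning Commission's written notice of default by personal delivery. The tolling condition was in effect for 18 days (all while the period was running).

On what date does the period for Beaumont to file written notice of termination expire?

November 13, 2020

2 years after 26 October 2018 is October 26, 2020.
Service was not by mail, so no mail extension applies.
Tolling adds 18 days: October 26, 2020 + 18 days = November 13, 2020.
November 13, 2020 is a Friday and not a day on which the Planning Commission's offices are closed, so no extension applies.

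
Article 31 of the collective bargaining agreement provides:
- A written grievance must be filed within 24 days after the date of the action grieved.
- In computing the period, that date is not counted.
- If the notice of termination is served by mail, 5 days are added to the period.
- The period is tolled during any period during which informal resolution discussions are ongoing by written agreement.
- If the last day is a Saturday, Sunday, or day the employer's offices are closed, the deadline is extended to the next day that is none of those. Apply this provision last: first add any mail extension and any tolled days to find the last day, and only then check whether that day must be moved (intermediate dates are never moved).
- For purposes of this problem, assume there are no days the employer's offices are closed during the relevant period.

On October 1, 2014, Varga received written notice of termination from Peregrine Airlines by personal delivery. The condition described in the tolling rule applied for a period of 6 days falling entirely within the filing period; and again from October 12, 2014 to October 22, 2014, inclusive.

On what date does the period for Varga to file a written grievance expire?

November 11, 2014

24 days after October 1, 2014 is October 25, 2014.
Service was not by mail, so no mail extension applies.
Tolling adds 6 days: October 25, 2014 + 6 days = October 31, 2014.
From October 12, 2014 through October 22, 2014 inclusive is 11 days; tolling adds 11 days: October 31, 2014 + 11 days = November 11, 2014.
November 11, 2014 is a Tuesday and not a day the employer's offices are closed, so no extension applies.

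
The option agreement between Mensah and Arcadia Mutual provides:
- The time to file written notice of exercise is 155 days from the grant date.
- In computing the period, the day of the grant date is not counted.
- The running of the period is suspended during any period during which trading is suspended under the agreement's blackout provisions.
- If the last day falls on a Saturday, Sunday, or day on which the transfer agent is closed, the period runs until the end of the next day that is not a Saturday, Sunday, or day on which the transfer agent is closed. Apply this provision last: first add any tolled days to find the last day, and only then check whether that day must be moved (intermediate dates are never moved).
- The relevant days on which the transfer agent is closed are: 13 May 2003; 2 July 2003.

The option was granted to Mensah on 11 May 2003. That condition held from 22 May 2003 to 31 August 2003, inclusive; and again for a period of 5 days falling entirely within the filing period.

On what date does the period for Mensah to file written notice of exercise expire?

155 days after 11 May 2003 is October 13, 2003.
From May 22, 2003 through August 31, 2003 inclusive is 102 days; tolling adds 102 days: October 13, 2003 + 102 days = January 23, 2004.
Tolling adds 5 days: January 23, 2004 + 5 days = January 28, 2004.
January 28, 2004 is a Wednesday and not a day on which the transfer agent is closed, so no extension applies.

January 28, 2004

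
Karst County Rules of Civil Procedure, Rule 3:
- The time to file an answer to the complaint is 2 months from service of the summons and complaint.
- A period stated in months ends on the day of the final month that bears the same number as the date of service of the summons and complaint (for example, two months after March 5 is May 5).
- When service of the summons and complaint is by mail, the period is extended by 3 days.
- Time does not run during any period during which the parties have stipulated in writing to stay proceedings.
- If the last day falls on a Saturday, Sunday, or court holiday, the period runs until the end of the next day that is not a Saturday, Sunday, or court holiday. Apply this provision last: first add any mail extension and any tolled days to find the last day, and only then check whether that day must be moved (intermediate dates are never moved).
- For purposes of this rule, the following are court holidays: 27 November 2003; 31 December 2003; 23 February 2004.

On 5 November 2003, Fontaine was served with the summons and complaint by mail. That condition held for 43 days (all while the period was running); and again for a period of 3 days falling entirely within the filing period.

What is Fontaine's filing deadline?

February 24, 2004

2 months after 5 November 2003 is January 5, 2004.
Service was by mail, adding 3 days: January 5, 2004 + 3 days = January 8, 2004.
Tolling adds 43 days: January 8, 2004 + 43 days = February 20, 2004.
Tolling adds 3 days: February 20, 2004 + 3 days = February 23, 2004.
February 23, 2004 is a listed holiday. The next qualifying day is February 24, 2004.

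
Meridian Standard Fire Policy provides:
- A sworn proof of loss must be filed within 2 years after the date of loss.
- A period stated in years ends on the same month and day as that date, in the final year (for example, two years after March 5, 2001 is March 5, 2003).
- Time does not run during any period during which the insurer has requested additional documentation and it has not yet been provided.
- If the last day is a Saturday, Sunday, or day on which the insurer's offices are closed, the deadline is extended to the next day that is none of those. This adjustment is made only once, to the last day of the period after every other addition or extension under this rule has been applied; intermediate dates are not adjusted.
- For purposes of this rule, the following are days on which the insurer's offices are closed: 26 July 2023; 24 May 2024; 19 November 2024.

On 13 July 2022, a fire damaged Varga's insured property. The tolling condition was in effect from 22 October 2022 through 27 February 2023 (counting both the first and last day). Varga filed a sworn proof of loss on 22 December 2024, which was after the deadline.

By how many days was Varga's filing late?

32 days

2 years after 13 July 2022 is July 13, 2024.
From October 22, 2022 through February 27, 2023 inclusive is 129 days; tolling adds 129 days: July 13, 2024 + 129 days = November 19, 2024.
November 19, 2024 is a listed holiday. The next qualifying day is November 20, 2024.
The deadline is November 20, 2024; from November 20, 2024 to December 22, 2024 is 32 days.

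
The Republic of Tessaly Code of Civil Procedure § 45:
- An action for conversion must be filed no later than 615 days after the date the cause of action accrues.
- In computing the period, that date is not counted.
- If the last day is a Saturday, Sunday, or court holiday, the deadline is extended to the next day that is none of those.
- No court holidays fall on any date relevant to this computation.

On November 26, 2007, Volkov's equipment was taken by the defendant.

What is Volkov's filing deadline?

August 3, 2009

615 days after November 26, 2007 is August 2, 2009.
August 2, 2009 is Sunday. The next qualifying day is August 3, 2009.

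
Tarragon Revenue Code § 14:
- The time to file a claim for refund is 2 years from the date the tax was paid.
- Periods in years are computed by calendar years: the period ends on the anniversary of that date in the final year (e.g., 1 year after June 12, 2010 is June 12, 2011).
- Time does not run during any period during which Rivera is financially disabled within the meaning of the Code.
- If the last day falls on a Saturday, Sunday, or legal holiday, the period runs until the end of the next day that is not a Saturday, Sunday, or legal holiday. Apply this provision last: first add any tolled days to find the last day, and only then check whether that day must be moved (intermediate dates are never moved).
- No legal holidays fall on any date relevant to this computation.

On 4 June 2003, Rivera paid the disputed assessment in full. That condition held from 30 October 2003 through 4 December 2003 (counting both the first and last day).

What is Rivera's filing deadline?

2 years after 4 June 2003 is June 4, 2005.
From October 30, 2003 through December 4, 2003 inclusive is 36 days; tolling adds 36 days: June 4, 2005 + 36 days = July 10, 2005.
July 10, 2005 is Sunday. The next qualifying day is July 11, 2005.

July 11, 2005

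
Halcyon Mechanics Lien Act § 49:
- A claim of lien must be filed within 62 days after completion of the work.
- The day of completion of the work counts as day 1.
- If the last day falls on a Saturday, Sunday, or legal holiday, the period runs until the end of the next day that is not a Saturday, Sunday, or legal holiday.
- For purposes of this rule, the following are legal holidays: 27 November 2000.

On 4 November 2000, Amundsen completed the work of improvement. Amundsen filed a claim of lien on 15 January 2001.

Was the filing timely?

No

Counting 4 November 2000 as day 1, day 62 is January 4, 2001.
January 4, 2001 is a Thursday and not a legal holiday, so no extension applies.
The deadline is January 4, 2001; the filing on January 15, 2001 is after that date.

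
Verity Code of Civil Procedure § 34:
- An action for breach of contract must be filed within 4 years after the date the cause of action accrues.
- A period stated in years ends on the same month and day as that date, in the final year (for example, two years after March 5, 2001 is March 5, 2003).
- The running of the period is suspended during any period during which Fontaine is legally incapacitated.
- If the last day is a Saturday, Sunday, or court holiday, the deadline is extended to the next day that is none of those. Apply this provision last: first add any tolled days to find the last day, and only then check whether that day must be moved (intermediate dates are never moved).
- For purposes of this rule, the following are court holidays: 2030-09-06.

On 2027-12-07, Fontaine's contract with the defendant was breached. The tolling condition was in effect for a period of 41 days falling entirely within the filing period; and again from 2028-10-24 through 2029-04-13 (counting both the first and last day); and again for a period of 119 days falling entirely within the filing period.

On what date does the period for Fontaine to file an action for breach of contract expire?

4 years after 2027-12-07 is December 7, 2031.
Tolling adds 41 days: December 7, 2031 + 41 days = January 17, 2032.
From October 24, 2028 through April 13, 2029 inclusive is 172 days; tolling adds 172 days: January 17, 2032 + 172 days = July 7, 2032.
Tolling adds 119 days: July 7, 2032 + 119 days = November 3, 2032.
November 3, 2032 is a Wednesday and not a court holiday, so no extension applies.

November 3, 2032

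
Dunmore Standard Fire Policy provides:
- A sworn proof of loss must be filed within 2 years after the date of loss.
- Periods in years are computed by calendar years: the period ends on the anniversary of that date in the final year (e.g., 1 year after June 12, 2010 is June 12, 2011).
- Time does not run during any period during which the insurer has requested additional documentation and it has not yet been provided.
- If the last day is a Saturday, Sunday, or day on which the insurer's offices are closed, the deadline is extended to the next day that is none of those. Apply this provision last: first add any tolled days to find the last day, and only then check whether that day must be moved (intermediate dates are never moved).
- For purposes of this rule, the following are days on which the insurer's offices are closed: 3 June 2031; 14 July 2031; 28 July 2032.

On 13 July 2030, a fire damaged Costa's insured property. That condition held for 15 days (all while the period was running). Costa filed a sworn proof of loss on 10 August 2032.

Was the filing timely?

No

2 years after 13 July 2030 is July 13, 2032.
Tolling adds 15 days: July 13, 2032 + 15 days = July 28, 2032.
July 28, 2032 is a listed holiday. The next qualifying day is July 29, 2032.
The deadline is July 29, 2032; the filing on August 10, 2032 is after that date.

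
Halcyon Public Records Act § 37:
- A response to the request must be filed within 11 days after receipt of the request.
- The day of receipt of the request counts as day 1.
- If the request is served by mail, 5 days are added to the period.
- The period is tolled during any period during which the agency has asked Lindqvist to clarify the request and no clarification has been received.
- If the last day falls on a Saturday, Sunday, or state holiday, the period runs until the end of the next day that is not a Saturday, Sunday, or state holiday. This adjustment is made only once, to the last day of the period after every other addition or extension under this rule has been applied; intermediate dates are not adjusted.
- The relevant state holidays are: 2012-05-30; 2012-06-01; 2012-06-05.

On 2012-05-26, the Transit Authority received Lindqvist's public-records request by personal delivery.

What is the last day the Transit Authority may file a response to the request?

Counting 2012-05-26 as day 1, day 11 is June 5, 2012.
Service was not by mail, so no mail extension applies.
June 5, 2012 is a listed holiday. The next qualifying day is June 6, 2012.

June 6, 2012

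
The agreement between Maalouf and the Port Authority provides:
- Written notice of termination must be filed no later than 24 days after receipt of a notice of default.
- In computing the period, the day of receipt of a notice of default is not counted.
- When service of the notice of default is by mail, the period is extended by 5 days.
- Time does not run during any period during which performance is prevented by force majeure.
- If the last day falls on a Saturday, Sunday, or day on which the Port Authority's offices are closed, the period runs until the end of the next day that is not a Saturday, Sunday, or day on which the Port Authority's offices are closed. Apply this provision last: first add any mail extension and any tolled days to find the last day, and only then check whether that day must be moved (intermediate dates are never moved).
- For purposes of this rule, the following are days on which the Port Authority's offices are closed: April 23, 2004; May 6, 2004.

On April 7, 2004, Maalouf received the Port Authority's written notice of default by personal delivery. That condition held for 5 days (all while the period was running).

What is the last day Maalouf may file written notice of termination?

May 7, 2004

24 days after April 7, 2004 is May 1, 2004.
Service was not by mail, so no mail extension applies.
Tolling adds 5 days: May 1, 2004 + 5 days = May 6, 2004.
May 6, 2004 is a listed holiday. The next qualifying day is May 7, 2004.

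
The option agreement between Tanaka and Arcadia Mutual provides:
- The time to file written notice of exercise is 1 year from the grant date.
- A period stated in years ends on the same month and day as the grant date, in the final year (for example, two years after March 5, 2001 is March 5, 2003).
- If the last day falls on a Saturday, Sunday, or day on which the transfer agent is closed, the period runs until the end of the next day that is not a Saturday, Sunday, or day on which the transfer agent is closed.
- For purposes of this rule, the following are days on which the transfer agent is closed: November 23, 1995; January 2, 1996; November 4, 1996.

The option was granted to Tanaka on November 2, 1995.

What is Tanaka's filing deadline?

November 5, 1996

1 year after November 2, 1995 is November 2, 1996.
November 2, 1996 is Saturday; November 3, 1996 is Sunday; November 4, 1996 is a listed holiday. The next qualifying day is November 5, 1996.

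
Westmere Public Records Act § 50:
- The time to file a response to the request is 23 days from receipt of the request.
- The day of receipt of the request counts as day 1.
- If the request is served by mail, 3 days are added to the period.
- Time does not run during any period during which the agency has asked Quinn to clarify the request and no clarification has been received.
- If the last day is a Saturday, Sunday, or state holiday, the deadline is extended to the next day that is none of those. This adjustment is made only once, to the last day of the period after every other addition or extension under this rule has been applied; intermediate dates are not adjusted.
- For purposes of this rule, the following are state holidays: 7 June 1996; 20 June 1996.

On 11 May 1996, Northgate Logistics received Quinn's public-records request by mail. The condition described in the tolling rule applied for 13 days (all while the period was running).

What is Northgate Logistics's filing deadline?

June 18, 1996

Counting 11 May 1996 as day 1, day 23 is June 2, 1996.
Service was by mail, adding 3 days: June 2, 1996 + 3 days = June 5, 1996.
Tolling adds 13 days: June 5, 1996 + 13 days = June 18, 1996.
June 18, 1996 is a Tuesday and not a state holiday, so no extension applies.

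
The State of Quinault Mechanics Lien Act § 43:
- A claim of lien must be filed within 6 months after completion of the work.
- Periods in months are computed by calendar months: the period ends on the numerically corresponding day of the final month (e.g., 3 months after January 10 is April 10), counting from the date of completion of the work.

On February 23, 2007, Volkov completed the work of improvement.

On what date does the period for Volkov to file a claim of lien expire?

6 months after February 23, 2007 is August 23, 2007.

August 23, 2007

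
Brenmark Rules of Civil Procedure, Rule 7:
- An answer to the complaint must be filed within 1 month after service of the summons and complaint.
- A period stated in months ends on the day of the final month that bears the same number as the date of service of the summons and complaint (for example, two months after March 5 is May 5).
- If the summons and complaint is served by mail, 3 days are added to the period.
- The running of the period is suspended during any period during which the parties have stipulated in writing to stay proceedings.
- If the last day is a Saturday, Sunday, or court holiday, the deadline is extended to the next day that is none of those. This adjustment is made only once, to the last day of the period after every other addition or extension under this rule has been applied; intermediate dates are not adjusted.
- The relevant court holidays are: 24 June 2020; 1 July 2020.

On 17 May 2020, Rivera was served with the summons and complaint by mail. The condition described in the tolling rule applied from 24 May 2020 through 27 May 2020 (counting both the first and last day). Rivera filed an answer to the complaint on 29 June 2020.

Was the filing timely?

1 month after 17 May 2020 is June 17, 2020.
Service was by mail, adding 3 days: June 17, 2020 + 3 days = June 20, 2020.
From May 24, 2020 through May 27, 2020 inclusive is 4 days; tolling adds 4 days: June 20, 2020 + 4 days = June 24, 2020.
June 24, 2020 is a listed holiday. The next qualifying day is June 25, 2020.
The deadline is June 25, 2020; the filing on June 29, 2020 is after that date.

No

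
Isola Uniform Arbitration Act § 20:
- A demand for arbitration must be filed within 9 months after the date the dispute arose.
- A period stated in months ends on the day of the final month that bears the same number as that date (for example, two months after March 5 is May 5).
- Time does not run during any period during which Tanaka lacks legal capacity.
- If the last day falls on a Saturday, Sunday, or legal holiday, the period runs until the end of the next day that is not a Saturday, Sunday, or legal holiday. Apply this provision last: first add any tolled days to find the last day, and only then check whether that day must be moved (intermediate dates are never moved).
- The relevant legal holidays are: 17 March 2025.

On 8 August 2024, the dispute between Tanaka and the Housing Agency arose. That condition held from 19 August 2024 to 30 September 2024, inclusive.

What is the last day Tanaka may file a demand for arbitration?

9 months after 8 August 2024 is May 8, 2025.
From August 19, 2024 through September 30, 2024 inclusive is 43 days; tolling adds 43 days: May 8, 2025 + 43 days = June 20, 2025.
June 20, 2025 is a Friday and not a legal holiday, so no extension applies.

June 20, 2025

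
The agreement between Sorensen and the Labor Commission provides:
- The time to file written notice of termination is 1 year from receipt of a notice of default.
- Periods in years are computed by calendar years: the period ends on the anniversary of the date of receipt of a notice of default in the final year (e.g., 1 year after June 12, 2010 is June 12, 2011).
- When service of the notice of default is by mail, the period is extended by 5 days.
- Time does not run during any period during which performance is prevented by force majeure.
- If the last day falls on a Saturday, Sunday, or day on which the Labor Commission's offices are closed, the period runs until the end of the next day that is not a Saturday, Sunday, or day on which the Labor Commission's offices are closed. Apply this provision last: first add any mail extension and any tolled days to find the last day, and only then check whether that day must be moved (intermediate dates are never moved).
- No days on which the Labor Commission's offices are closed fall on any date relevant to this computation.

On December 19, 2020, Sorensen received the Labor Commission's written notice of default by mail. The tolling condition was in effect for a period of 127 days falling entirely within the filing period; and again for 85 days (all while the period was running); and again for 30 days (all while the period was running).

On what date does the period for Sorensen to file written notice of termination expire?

1 year after December 19, 2020 is December 19, 2021.
Service was by mail, adding 5 days: December 19, 2021 + 5 days = December 24, 2021.
Tolling adds 127 days: December 24, 2021 + 127 days = April 30, 2022.
Tolling adds 85 days: April 30, 2022 + 85 days = July 24, 2022.
Tolling adds 30 days: July 24, 2022 + 30 days = August 23, 2022.
August 23, 2022 is a Tuesday and not a day on which the Labor Commission's offices are closed, so no extension applies.

August 23, 2022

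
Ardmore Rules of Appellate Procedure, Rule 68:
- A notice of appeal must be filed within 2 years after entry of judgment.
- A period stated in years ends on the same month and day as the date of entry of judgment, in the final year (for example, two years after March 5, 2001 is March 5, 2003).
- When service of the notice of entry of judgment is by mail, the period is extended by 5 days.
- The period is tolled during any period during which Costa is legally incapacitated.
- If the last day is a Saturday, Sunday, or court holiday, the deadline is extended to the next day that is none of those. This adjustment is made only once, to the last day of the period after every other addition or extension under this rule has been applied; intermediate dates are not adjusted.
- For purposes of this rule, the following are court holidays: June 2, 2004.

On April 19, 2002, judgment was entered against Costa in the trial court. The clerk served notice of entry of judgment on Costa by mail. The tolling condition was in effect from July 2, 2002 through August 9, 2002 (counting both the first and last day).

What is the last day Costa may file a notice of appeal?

2 years after April 19, 2002 is April 19, 2004.
Service was by mail, adding 5 days: April 19, 2004 + 5 days = April 24, 2004.
From July 2, 2002 through August 9, 2002 inclusive is 39 days; tolling adds 39 days: April 24, 2004 + 39 days = June 2, 2004.
June 2, 2004 is a listed holiday. The next qualifying day is June 3, 2004.

June 3, 2004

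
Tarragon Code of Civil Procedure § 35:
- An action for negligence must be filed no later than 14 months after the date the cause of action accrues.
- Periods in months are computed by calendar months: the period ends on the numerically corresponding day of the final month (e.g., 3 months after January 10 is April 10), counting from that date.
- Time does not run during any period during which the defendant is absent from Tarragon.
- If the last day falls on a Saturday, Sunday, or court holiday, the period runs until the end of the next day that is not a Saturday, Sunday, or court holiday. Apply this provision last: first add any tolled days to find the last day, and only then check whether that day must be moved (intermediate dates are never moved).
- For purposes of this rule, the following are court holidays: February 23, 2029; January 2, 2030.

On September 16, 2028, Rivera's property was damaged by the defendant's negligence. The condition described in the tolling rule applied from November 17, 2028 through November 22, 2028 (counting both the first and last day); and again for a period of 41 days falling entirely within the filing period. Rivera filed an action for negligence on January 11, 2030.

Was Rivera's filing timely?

No

14 months after September 16, 2028 is November 16, 2029.
From November 17, 2028 through November 22, 2028 inclusive is 6 days; tolling adds 6 days: November 16, 2029 + 6 days = November 22, 2029.
Tolling adds 41 days: November 22, 2029 + 41 days = January 2, 2030.
January 2, 2030 is a listed holiday. The next qualifying day is January 3, 2030.
The deadline is January 3, 2030; the filing on January 11, 2030 is after that date.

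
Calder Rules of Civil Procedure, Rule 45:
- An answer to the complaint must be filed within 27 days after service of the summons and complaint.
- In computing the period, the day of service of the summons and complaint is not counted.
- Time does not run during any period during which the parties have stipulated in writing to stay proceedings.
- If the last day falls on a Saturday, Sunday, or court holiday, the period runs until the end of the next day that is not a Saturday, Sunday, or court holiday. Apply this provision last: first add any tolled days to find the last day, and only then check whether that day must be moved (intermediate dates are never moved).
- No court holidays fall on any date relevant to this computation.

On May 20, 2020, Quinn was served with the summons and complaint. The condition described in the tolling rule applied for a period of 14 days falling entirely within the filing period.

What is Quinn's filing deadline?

27 days after May 20, 2020 is June 16, 2020.
Tolling adds 14 days: June 16, 2020 + 14 days = June 30, 2020.
June 30, 2020 is a Tuesday and not a court holiday, so no extension applies.

June 30, 2020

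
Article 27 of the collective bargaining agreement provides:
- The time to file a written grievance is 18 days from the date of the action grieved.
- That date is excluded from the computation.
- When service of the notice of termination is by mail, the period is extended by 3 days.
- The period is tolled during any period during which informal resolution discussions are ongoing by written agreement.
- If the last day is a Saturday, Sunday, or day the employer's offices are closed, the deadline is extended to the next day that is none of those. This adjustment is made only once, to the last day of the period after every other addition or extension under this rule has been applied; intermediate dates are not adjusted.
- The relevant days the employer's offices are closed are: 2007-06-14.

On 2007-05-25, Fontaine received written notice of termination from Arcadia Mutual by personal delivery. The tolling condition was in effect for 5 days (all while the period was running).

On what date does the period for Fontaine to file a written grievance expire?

June 18, 2007

18 days after 2007-05-25 is June 12, 2007.
Service was not by mail, so no mail extension applies.
Tolling adds 5 days: June 12, 2007 + 5 days = June 17, 2007.
June 17, 2007 is Sunday. The next qualifying day is June 18, 2007.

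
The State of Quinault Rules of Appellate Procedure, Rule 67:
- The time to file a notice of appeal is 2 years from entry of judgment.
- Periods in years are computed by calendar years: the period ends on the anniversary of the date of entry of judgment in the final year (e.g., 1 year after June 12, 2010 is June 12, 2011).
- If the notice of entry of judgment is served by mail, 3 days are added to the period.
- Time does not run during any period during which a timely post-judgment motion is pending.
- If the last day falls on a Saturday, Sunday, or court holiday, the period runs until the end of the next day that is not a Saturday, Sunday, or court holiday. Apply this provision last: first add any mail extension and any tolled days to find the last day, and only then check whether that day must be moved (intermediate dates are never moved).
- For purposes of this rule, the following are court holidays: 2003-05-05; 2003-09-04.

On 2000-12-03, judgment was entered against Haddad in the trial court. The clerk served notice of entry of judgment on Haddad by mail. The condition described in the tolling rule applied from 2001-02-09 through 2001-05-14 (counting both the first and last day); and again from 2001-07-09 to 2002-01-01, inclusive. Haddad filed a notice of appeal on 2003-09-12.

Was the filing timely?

No

2 years after 2000-12-03 is December 3, 2002.
Service was by mail, adding 3 days: December 3, 2002 + 3 days = December 6, 2002.
From February 9, 2001 through May 14, 2001 inclusive is 95 days; tolling adds 95 days: December 6, 2002 + 95 days = March 11, 2003.
From July 9, 2001 through January 1, 2002 inclusive is 177 days; tolling adds 177 days: March 11, 2003 + 177 days = September 4, 2003.
September 4, 2003 is a listed holiday. The next qualifying day is September 5, 2003.
The deadline is September 5, 2003; the filing on September 12, 2003 is after that date.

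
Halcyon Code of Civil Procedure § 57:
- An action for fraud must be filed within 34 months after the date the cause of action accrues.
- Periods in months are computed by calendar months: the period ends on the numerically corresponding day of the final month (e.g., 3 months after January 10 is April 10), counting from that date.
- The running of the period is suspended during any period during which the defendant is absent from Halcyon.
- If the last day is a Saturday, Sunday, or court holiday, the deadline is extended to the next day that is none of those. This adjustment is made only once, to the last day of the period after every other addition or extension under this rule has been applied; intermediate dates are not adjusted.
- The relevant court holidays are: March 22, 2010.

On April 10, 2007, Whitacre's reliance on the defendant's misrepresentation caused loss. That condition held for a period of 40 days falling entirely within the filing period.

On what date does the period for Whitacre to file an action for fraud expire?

34 months after April 10, 2007 is February 10, 2010.
Tolling adds 40 days: February 10, 2010 + 40 days = March 22, 2010.
March 22, 2010 is a listed holiday. The next qualifying day is March 23, 2010.

March 23, 2010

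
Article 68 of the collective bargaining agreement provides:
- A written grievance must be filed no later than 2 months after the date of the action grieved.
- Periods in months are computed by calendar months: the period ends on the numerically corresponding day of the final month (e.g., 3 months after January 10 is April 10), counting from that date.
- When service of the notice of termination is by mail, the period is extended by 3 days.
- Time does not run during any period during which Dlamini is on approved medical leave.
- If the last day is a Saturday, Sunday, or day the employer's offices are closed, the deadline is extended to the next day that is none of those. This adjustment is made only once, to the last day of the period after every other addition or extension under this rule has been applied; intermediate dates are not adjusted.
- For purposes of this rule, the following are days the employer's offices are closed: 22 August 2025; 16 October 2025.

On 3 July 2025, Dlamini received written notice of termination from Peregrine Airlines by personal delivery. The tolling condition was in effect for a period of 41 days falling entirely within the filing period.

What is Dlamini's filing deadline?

October 14, 2025

2 months after 3 July 2025 is September 3, 2025.
Service was not by mail, so no mail extension applies.
Tolling adds 41 days: September 3, 2025 + 41 days = October 14, 2025.
October 14, 2025 is a Tuesday and not a day the employer's offices are closed, so no extension applies.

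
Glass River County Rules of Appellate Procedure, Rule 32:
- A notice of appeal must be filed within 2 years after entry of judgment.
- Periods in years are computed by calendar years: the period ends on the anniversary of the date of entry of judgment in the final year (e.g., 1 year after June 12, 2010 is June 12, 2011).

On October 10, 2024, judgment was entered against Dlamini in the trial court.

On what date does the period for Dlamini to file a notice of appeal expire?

October 10, 2026

2 years after October 10, 2024 is October 10, 2026.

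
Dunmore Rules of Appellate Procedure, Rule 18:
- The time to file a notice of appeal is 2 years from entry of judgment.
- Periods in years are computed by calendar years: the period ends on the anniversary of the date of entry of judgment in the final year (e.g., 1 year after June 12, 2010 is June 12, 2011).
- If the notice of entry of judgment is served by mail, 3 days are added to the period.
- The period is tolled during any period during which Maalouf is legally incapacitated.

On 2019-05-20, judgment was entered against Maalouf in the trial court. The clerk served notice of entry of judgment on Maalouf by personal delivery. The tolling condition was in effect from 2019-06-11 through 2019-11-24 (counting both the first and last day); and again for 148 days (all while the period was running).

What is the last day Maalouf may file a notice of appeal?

2 years after 2019-05-20 is May 20, 2021.
Service was not by mail, so no mail extension applies.
From June 11, 2019 through November 24, 2019 inclusive is 167 days; tolling adds 167 days: May 20, 2021 + 167 days = November 3, 2021.
Tolling adds 148 days: November 3, 2021 + 148 days = March 31, 2022.

March 31, 2022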